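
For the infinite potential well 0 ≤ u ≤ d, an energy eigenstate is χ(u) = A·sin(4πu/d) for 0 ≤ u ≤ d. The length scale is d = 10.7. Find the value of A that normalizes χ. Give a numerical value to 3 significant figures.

A ≈ 0.432

The normalization condition is ∫|χ|² du = 1 from 0 to d.
Using sin²θ = (1 − cos 2θ)/2, carrying out the integral gives A² · d/2.
Setting this equal to 1 gives A² = 1/(d/2).
Substituting d = 10.7 gives A² = 0.1869, so A = 0.4323.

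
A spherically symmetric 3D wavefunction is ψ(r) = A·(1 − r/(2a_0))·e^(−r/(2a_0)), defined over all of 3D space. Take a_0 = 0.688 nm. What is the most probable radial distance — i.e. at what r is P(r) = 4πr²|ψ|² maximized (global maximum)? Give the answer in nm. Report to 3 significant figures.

Set d/dr [P(r) = 4πr²|ψ|²] = 0 and solve for r > 0.
Solving yields r = a_0·(√(5) + 3).
With a_0 = 0.688, the most probable radial distance is 3.602 nm.

r ≈ 3.60 nm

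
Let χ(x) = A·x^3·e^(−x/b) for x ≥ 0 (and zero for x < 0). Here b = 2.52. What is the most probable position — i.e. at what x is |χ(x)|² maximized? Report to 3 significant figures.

x ≈ 7.56

Differentiate |χ(x)|² with respect to x and set to zero.
Solving yields x = 3·b.
With b = 2.52, the most probable position is 7.560.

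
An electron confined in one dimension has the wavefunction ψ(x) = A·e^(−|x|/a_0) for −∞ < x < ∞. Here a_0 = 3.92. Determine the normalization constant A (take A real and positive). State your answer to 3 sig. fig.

Normalization requires ∫|ψ|² dx = 1, integrated from −∞ to ∞.
Carrying out the integral gives A² · a_0.
So A² = (a_0)^(−1).
With a_0 = 3.92: A² = 0.2551 and A = 0.5051.

A ≈ 0.505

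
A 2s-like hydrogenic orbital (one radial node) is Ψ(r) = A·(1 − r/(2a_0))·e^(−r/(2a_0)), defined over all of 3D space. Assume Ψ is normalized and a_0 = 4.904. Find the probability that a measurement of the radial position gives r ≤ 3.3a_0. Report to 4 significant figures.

P = ∫ |Ψ|² 4πr² dr over r ≤ 3.3a_0.
A² is fixed by ∫₀^∞ 4πr²|Ψ|² dr = 1, i.e. A² = (8·π·a_0^3)^(−1).
Substituting u = r/a_0, A², 4π and the length scale all cancel in the ratio: P = ∫_{0}^{3.3} u^2·(1 - u/2)^2·e^(-u) du / ∫_{0}^{∞} u^2·(1 - u/2)^2·e^(-u) du.
With ∫ u^2·(1 - u/2)^2·e^(-u) du = -(u^4/4 + u^2 + 2·u + 2)·e^(-u) + C, the region integral is ≈ 0.187634 and the full one is 2.
This evaluates to P = 0.093817.

P ≈ 0.09382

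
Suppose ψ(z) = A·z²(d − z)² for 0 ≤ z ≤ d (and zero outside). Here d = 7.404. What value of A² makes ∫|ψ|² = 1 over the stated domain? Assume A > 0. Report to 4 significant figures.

A^2 ≈ 0.000009422

We need A² ∫|f|² dz = 1, taking the integral from 0 to d.
Expanding the polynomial and integrating term by term, ∫|ψ|² dz = A²·(d^9/630).
So A² = (d^9/630)^(−1).
Substituting d = 7.404 gives A² = 0.0000094220, so A = 0.0030695.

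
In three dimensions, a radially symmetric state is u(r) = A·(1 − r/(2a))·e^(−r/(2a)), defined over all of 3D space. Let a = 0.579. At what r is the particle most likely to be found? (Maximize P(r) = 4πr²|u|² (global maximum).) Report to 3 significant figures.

The maximum of P(r) = 4πr²|u|² occurs where its derivative vanishes.
Solving yields r = a·(√(5) + 3).
With a = 0.579, the most probable radial distance is 3.032.

r ≈ 3.03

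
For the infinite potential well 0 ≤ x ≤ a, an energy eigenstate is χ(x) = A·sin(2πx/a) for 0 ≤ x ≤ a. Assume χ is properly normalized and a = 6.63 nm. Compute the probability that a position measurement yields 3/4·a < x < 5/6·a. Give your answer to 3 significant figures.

P = ∫_{3/4·a}^{5/6·a} |χ(x)|² dx.
With A² fixed by ∫|χ|² = 1, i.e. A² = (a/2)^(−1), substitute and integrate.
Substituting u = x/a, A² and the length scale cancel in the ratio: P = ∫_{3/4}^{5/6} sin(2·π·u)^2 du / ∫_{0}^{1} sin(2·π·u)^2 du.
With ∫ sin(2·π·u)^2 du = u/2 - sin(4·π·u)/(8·π) + C, the region integral is √(3)/(16·π) + 1/24 and the full one is 1/2.
This works out to P = (√(3)/8 + π/12)/π.

P ≈ 0.152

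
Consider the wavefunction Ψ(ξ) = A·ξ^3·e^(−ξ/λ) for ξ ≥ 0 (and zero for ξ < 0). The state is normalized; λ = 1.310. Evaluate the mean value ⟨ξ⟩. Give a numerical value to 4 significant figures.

⟨ξ⟩ = ∫ ξ |Ψ|² dξ over the full domain.
The ratio of the moment integral to the normalization integral gives ⟨ξ⟩ = 7·λ/2.
Putting λ = 1.310 gives 4.5850.

⟨ξ⟩ ≈ 4.585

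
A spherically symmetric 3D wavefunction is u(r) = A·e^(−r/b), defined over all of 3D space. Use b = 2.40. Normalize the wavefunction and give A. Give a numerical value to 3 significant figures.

A ≈ 0.152

Require ∫ |u|² 4πr² dr = 1 over the whole domain.
In 3D with spherical symmetry the volume element is 4πr² dr.
Recall ∫₀^∞ r^m e^(−r/β) dr = m!·β^(m+1), the integral (without the A² prefactor) comes out to π·b^3.
So A² = (π·b^3)^(−1).
Plugging in b = 2.40 yields A = 0.1517.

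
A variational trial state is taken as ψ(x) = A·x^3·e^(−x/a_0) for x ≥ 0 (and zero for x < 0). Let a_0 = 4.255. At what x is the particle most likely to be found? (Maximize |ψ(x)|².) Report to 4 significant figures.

x ≈ 12.77

Differentiate |ψ(x)|² with respect to x and set to zero.
This gives x = 3·a_0.
With a_0 = 4.255, the most probable position is 12.765.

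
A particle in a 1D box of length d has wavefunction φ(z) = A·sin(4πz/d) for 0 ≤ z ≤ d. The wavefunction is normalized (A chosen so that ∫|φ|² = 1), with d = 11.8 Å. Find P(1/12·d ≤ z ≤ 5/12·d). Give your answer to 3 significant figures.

P ≈ 0.402

The probability is P = ∫ |φ|² dz over [1/12·d, 5/12·d].
Since A² = 1/(d/2), this is the region integral divided by the full normalization integral.
In terms of u = z/d (A² and the length scale cancel between numerator and denominator), P = [∫_{1/12}^{5/12} sin(4·π·u)^2 du] / [∫_{0}^{1} sin(4·π·u)^2 du].
Using ∫ sin(4·π·u)^2 du = u/2 - sin(4·π·u)·cos(4·π·u)/(8·π), the numerator is √(3)/(16·π) + 1/6 and the denominator is 1/2.
Evaluating gives P = (√(3)/8 + π/3)/π.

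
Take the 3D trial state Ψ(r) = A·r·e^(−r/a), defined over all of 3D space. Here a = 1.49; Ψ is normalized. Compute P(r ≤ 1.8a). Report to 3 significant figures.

P ≈ 0.294

Integrate the radial probability density 4πr²|Ψ|² over r ≤ 1.8a.
Normalization gives A² = 1/(3·π·a^5).
Substituting u = r/a, A², 4π and the length scale all cancel in the ratio: P = ∫_{0}^{1.8} u^4·e^(-2·u) du / ∫_{0}^{∞} u^4·e^(-2·u) du.
Using ∫ u^4·e^(-2·u) du = -(u^4/2 + u^3 + 3·u^2/2 + 3·u/2 + 3/4)·e^(-2·u), the numerator is ≈ 0.22017 and the denominator is 3/4.
This evaluates to P = 0.2936.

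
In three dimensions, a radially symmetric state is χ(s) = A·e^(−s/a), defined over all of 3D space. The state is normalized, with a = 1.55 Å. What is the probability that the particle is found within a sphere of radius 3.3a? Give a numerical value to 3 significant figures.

P ≈ 0.960

Integrate the radial probability density 4πs²|χ|² over s ≤ 3.3a.
Normalization gives A² = 1/(π·a^3).
Let u = s/a; then A², 4π and the length scale all cancel, so P = ∫_{0}^{3.3} u^2·e^(-2·u) du ÷ ∫_{0}^{∞} u^2·e^(-2·u) du.
Using ∫ u^2·e^(-2·u) du = -(2·u^2 + 2·u + 1)·e^(-2·u)/4, the numerator is 1/4 - 1469·e^(-33/5)/200 and the denominator is 1/4.
Taking the ratio yields P = 0.9600.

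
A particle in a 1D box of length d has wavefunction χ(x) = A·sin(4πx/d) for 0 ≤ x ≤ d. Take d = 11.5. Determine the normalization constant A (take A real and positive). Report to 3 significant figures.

A ≈ 0.417

Require ∫ |χ|² dx = 1 over the whole domain.
Carrying out the integral gives A² · d/2.
With d = 11.5: A² = 0.1739 and A = 0.4170.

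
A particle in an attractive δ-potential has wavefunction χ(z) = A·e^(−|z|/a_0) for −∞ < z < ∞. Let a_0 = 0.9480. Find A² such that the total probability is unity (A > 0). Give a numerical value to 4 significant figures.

We need A² ∫|f|² dz = 1, taking the integral from −∞ to ∞.
The integral (without the A² prefactor) comes out to a_0.
With a_0 = 0.9480: A² = 1.0549 and A = 1.0271.

A^2 ≈ 1.055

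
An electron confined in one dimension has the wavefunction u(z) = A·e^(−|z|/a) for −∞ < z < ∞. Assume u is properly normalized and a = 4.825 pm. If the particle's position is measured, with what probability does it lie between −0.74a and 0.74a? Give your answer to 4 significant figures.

|u|² is the probability density, so P = ∫_{−0.74a}^{0.74a} |u|² dz.
The normalization integral ∫|u|²dz over the whole domain equals a·A², and A² cancels in the ratio.
By symmetry take twice the z ≥ 0 contribution in numerator and denominator; the 2's cancel. Substituting t = z/a, A² and the length scale cancel in the ratio: P = ∫_{0}^{0.74} e^(-2·t) dt / ∫_{0}^{∞} e^(-2·t) dt.
An antiderivative of e^(-2·t) is -e^(-2·t)/2; evaluating from 0 to 0.74 gives 1/2 - e^(-37/25)/2, while the full integral is 1/2.
The result is P = 0.77236.

P ≈ 0.7724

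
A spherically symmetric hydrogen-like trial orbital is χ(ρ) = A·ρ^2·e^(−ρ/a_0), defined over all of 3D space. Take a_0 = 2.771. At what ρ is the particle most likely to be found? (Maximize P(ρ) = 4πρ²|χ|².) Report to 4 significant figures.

Set d/dρ [P(ρ) = 4πρ²|χ|²] = 0 and solve for ρ > 0.
Solving yields ρ = 3·a_0.
With a_0 = 2.771, the most probable radial distance is 8.3130.

ρ ≈ 8.313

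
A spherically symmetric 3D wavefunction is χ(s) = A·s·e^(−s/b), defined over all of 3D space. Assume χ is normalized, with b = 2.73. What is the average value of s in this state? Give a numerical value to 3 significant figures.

By definition ⟨s⟩ = ∫ s |χ(s)|² 4πs² ds.
Recall ∫₀^∞ s^m e^(−s/β) ds = m!·β^(m+1), evaluating both integrals, ⟨s⟩ = 5·b/2.
Putting b = 2.73 gives 6.825.

⟨s⟩ ≈ 6.83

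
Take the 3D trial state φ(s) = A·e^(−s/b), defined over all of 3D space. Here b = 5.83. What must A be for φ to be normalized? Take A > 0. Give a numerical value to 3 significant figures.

We need A² ∫|f|² 4πs² ds = 1, taking the integral from 0 to ∞.
With φ = A·e^(−s/b), the integral evaluates to A²·[π·b^3].
Setting this equal to 1 gives A² = 1/(π·b^3).
Plugging in b = 5.83 yields A = 0.04008.

A ≈ 0.0401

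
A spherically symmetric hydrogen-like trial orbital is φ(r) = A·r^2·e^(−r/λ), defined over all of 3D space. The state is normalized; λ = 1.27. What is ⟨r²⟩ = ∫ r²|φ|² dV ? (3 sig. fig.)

⟨r^2⟩ ≈ 22.6

⟨r²⟩ = ∫ r^2 |φ|² 4πr² dr over the full domain.
Evaluating both integrals, ⟨r²⟩ = 14·λ^2.
Putting λ = 1.27 gives 22.58.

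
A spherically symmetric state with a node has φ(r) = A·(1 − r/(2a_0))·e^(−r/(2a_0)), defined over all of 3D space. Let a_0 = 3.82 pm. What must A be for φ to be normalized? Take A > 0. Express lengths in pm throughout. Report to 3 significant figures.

Require ∫ |φ|² 4πr² dr = 1 over the whole domain.
The angular integral contributes 4π, leaving ∫₀^∞ r²|φ|² dr.
With φ = A·(1 − r/(2a_0))·e^(−r/(2a_0)), the integral evaluates to A²·[8·π·a_0^3].
Hence A² = 1/[8·π·a_0^3].
With a_0 = 3.82: A² = 0.0007138 and A = 0.02672.

A ≈ 0.0267 pm^(-3/2)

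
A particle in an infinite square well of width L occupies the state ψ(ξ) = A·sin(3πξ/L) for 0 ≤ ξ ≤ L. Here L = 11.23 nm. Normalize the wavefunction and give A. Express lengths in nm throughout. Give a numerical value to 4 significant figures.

A ≈ 0.4220 nm^(-1/2)

Require ∫ |ψ|² dξ = 1 over the whole domain.
With ψ = A·sin(3πξ/L), the integral evaluates to A²·[L/2].
Hence A² = 1/[L/2].
Plugging in L = 11.23 yields A = 0.42201.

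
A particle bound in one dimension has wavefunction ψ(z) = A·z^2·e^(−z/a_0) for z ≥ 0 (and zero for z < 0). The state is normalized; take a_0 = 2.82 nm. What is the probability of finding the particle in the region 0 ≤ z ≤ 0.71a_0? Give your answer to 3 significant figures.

P ≈ 0.0151

P = ∫_{0}^{0.71a_0} |ψ(z)|² dz.
Since A² = 1/(3·a_0^5/4), this is the region integral divided by the full normalization integral.
Substituting u = z/a_0, A² and the length scale cancel in the ratio: P = ∫_{0}^{0.71} u^4·e^(-2·u) du / ∫_{0}^{∞} u^4·e^(-2·u) du.
With ∫ u^4·e^(-2·u) du = -(u^4/2 + u^3 + 3·u^2/2 + 3·u/2 + 3/4)·e^(-2·u) + C, the region integral is ≈ 0.011293 and the full one is 3/4.
Taking the ratio, P = 0.01506.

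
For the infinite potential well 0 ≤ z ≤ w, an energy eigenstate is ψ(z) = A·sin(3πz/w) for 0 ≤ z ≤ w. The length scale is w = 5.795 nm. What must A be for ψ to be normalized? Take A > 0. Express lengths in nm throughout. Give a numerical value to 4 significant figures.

A ≈ 0.5875 nm^(-1/2)

The normalization condition is ∫|ψ|² dz = 1 from 0 to w.
With ∫₀^w sin²(nπz/w) dz = w/2, carrying out the integral gives A² · w/2.
Substituting w = 5.795 gives A² = 0.34513, so A = 0.58747.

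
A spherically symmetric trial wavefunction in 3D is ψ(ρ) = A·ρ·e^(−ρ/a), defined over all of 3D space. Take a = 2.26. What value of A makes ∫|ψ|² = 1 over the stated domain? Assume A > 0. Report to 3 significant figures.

Normalization requires ∫|ψ|² 4πρ² dρ = 1, integrated from 0 to ∞.
The angular integral contributes 4π, leaving ∫₀^∞ ρ²|ψ|² dρ.
∫|ψ|² 4πρ² dρ = A²·(3·π·a^5).
So A² = (3·π·a^5)^(−1).
Substituting a = 2.26 gives A² = 0.001800, so A = 0.04242.

A ≈ 0.0424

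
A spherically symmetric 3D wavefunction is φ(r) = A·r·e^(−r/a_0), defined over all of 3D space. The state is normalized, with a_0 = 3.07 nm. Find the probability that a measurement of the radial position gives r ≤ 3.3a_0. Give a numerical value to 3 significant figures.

Integrate the radial probability density 4πr²|φ|² over r ≤ 3.3a_0.
Normalization gives A² = 1/(3·π·a_0^5).
Let u = r/a_0; then A², 4π and the length scale all cancel, so P = ∫_{0}^{3.3} u^4·e^(-2·u) du ÷ ∫_{0}^{∞} u^4·e^(-2·u) du.
With ∫ u^4·e^(-2·u) du = -(u^4/2 + u^3 + 3·u^2/2 + 3·u/2 + 3/4)·e^(-2·u) + C, the region integral is ≈ 0.59047 and the full one is 3/4.
This evaluates to P = 0.7873.

P ≈ 0.787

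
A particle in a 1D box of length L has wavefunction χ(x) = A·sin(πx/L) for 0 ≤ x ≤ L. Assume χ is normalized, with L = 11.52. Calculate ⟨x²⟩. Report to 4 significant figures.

⟨x^2⟩ ≈ 37.51

⟨x²⟩ = ∫ x^2 |χ|² dx over the full domain.
Using sin²θ = (1 − cos 2θ)/2, the ratio of the moment integral to the normalization integral gives ⟨x²⟩ = -L^2/(2·π^2) + L^2/3.
With L = 11.52, ⟨x^2⟩ = 37.514.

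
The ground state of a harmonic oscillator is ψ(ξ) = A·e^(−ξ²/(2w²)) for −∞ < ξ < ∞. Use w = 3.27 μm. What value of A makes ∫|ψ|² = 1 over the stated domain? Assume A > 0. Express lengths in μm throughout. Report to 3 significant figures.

The normalization condition is ∫|ψ|² dξ = 1 from −∞ to ∞.
Differentiating ∫e^(−αξ²) dξ = √(π/α) under α to get the higher moments, ∫|ψ|² dξ = A²·(√(π)·w).
With w = 3.27: A² = 0.1725 and A = 0.4154.

A ≈ 0.415 μm^(-1/2)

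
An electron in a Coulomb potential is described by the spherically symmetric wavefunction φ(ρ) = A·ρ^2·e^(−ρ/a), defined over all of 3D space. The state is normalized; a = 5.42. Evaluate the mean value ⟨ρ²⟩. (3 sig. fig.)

By definition ⟨ρ²⟩ = ∫ ρ^2 |φ(ρ)|² 4πρ² dρ.
Using ∫₀^∞ ρⁿ e^(−αρ) dρ = n!/αⁿ⁺¹, evaluating both integrals, ⟨ρ²⟩ = 14·a^2.
Putting a = 5.42 gives 411.3.

⟨ρ^2⟩ ≈ 411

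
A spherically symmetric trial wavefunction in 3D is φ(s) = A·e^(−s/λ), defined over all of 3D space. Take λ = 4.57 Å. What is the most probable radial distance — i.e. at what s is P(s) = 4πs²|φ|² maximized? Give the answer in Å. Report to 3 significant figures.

Differentiate P(s) = 4πs²|φ|² with respect to s and set to zero.
This gives s = λ.
With λ = 4.57, the most probable radial distance is 4.570 Å.

s ≈ 4.57 Å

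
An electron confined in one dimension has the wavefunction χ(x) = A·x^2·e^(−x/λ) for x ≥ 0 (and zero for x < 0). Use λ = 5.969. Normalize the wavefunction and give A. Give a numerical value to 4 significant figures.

A ≈ 0.01327

We need A² ∫|f|² dx = 1, taking the integral from 0 to ∞.
The integral (without the A² prefactor) comes out to 3·λ^5/4.
Hence A² = 1/[3·λ^5/4].
With λ = 5.969: A² = 0.00017597 and A = 0.013265.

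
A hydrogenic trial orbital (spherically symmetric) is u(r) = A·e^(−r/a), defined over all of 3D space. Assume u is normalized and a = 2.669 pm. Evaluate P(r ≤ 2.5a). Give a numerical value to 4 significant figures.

P ≈ 0.8753

With dV = 4πr²dr, the probability is ∫|u|² dV over r ≤ 2.5a.
The full normalization integral is A²·[π·a^3] = 1, fixing A².
Substituting t = r/a, A², 4π and the length scale all cancel in the ratio: P = ∫_{0}^{2.5} t^2·e^(-2·t) dt / ∫_{0}^{∞} t^2·e^(-2·t) dt.
With ∫ t^2·e^(-2·t) dt = -(2·t^2 + 2·t + 1)·e^(-2·t)/4 + C, the region integral is 1/4 - 37·e^(-5)/8 and the full one is 1/4.
This evaluates to P = 0.87535.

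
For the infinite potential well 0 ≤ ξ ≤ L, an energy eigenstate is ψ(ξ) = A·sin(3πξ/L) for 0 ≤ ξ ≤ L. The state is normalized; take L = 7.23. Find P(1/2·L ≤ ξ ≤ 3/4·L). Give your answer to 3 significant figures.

P ≈ 0.197

|ψ|² is the probability density, so P = ∫_{1/2·L}^{3/4·L} |ψ|² dξ.
With A² fixed by ∫|ψ|² = 1, i.e. A² = (L/2)^(−1), substitute and integrate.
Substituting u = ξ/L, A² and the length scale cancel in the ratio: P = ∫_{1/2}^{3/4} sin(3·π·u)^2 du / ∫_{0}^{1} sin(3·π·u)^2 du.
With ∫ sin(3·π·u)^2 du = u/2 - sin(6·π·u)/(12·π) + C, the region integral is 1/8 - 1/(12·π) and the full one is 1/2.
The result is P = (-2 + 3·π)/(12·π).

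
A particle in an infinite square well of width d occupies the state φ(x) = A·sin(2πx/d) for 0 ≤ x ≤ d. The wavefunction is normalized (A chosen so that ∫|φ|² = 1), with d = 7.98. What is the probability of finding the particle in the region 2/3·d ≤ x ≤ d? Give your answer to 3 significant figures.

The probability is P = ∫ |φ|² dx over [2/3·d, d].
The normalization integral ∫|φ|²dx over the whole domain equals d/2·A², and A² cancels in the ratio.
In terms of u = x/d (A² and the length scale cancel between numerator and denominator), P = [∫_{2/3}^{1} sin(2·π·u)^2 du] / [∫_{0}^{1} sin(2·π·u)^2 du].
An antiderivative of sin(2·π·u)^2 is u/2 - sin(4·π·u)/(8·π); evaluating from 2/3 to 1 gives √(3)/(16·π) + 1/6, while the full integral is 1/2.
The result is P = (√(3)/8 + π/3)/π.

P ≈ 0.402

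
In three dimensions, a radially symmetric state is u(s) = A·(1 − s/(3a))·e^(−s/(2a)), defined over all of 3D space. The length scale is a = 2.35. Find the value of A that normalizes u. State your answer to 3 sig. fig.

A ≈ 0.0959

Require ∫ |u|² 4πs² ds = 1 over the whole domain.
∫|u|² 4πs² ds = A²·(8·π·a^3/3).
Setting this equal to 1 gives A² = 1/(8·π·a^3/3).
Plugging in a = 2.35 yields A = 0.09590.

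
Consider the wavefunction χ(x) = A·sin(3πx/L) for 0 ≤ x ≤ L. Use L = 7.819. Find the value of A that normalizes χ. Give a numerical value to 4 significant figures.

A ≈ 0.5058

Require ∫ |χ|² dx = 1 over the whole domain.
Carrying out the integral gives A² · L/2.
With L = 7.819: A² = 0.25579 and A = 0.50575.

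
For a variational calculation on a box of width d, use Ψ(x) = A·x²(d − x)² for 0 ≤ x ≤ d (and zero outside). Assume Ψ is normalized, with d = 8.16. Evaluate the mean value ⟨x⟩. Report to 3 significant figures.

⟨x⟩ ≈ 4.08

By definition ⟨x⟩ = ∫ x |Ψ(x)|² dx.
Since the A² factors cancel between numerator and denominator, ⟨x⟩ = d/2.
Putting d = 8.16 gives 4.080.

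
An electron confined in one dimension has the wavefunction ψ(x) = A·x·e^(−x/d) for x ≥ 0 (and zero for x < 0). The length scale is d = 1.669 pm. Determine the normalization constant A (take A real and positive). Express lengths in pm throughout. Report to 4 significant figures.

We need A² ∫|f|² dx = 1, taking the integral from 0 to ∞.
∫|ψ|² dx = A²·(d^3/4).
Substituting d = 1.669 gives A² = 0.86038, so A = 0.92757.

A ≈ 0.9276 pm^(-3/2)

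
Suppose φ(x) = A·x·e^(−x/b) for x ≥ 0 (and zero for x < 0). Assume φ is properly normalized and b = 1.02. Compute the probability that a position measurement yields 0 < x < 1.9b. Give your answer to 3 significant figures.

The probability is P = ∫ |φ|² dx over [0, 1.9b].
Since A² = 1/(b^3/4), this is the region integral divided by the full normalization integral.
In terms of u = x/b (A² and the length scale cancel between numerator and denominator), P = [∫_{0}^{1.9} u^2·e^(-2·u) du] / [∫_{0}^{∞} u^2·e^(-2·u) du].
Using ∫ u^2·e^(-2·u) du = -(2·u^2 + 2·u + 1)·e^(-2·u)/4, the numerator is 1/4 - 601·e^(-19/5)/200 and the denominator is 1/4.
Taking the ratio, P = 0.7311.

P ≈ 0.731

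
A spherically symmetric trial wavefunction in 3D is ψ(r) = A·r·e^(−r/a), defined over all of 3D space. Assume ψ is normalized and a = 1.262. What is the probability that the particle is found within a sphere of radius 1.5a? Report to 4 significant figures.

With dV = 4πr²dr, the probability is ∫|ψ|² dV over r ≤ 1.5a.
Normalization gives A² = 1/(3·π·a^5).
Let u = r/a; then A², 4π and the length scale all cancel, so P = ∫_{0}^{1.5} u^4·e^(-2·u) du ÷ ∫_{0}^{∞} u^4·e^(-2·u) du.
An antiderivative of u^4·e^(-2·u) is -(u^4/2 + u^3 + 3·u^2/2 + 3·u/2 + 3/4)·e^(-2·u); evaluating from 0 to 1.5 gives 3/4 - 393·e^(-3)/32, while the full integral is 3/4.
This evaluates to P = 0.18474.

P ≈ 0.1847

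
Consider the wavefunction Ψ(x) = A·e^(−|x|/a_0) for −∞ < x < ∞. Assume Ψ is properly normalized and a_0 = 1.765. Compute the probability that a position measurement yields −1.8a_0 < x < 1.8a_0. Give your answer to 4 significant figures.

P ≈ 0.9727

The probability is P = ∫ |Ψ|² dx over [−1.8a_0, 1.8a_0].
With A² fixed by ∫|Ψ|² = 1, i.e. A² = (a_0)^(−1), substitute and integrate.
By symmetry take twice the x ≥ 0 contribution in numerator and denominator; the 2's cancel. Let u = x/a_0; then A² and the length scale cancel, so P = ∫_{0}^{1.8} e^(-2·u) du ÷ ∫_{0}^{∞} e^(-2·u) du.
An antiderivative of e^(-2·u) is -e^(-2·u)/2; evaluating from 0 to 1.8 gives 1/2 - e^(-18/5)/2, while the full integral is 1/2.
This works out to P = 0.97268.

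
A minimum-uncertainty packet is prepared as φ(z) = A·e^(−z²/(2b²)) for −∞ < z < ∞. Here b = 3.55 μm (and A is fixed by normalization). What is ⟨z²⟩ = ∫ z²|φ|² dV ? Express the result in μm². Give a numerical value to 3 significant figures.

The expectation value is the |φ|²-weighted average of z^2: ∫ z^2|φ|² dz.
Using the Gaussian integral ∫_{−∞}^{∞} e^(−αz²) dz = √(π/α), evaluating both integrals, ⟨z²⟩ = b^2/2.
Putting b = 3.55 gives 6.301.

⟨z^2⟩ ≈ 6.30 μm^2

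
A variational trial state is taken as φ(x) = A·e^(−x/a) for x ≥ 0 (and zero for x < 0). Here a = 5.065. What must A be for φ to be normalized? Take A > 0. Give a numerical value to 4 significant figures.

We need A² ∫|f|² dx = 1, taking the integral from 0 to ∞.
Using ∫₀^∞ xⁿ e^(−αx) dx = n!/αⁿ⁺¹, with φ = A·e^(−x/a), the integral evaluates to A²·[a/2].
So A² = (a/2)^(−1).
Plugging in a = 5.065 yields A = 0.62838.

A ≈ 0.6284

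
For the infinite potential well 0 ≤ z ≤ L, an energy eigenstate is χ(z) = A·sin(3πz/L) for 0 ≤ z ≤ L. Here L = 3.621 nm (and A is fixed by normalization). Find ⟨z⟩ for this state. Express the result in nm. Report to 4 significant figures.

⟨z⟩ ≈ 1.811 nm

⟨z⟩ = ∫ z |χ|² dz over the full domain.
With ∫₀^L sin²(nπz/L) dz = L/2, evaluating both integrals, ⟨z⟩ = L/2.
Putting L = 3.621 gives 1.8105.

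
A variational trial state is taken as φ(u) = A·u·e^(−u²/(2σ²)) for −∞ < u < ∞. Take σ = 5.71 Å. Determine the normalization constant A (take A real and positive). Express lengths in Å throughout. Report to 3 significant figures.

A ≈ 0.0779 Å^(-3/2)

We need A² ∫|f|² du = 1, taking the integral from −∞ to ∞.
∫|φ|² du = A²·(√(π)·σ^3/2).
Plugging in σ = 5.71 yields A = 0.07785.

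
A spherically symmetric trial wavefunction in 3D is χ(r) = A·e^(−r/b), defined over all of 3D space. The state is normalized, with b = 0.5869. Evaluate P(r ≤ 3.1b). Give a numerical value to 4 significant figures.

P = ∫ |χ|² 4πr² dr over r ≤ 3.1b.
A² is fixed by ∫₀^∞ 4πr²|χ|² dr = 1, i.e. A² = (π·b^3)^(−1).
Substituting u = r/b, A², 4π and the length scale all cancel in the ratio: P = ∫_{0}^{3.1} u^2·e^(-2·u) du / ∫_{0}^{∞} u^2·e^(-2·u) du.
An antiderivative of u^2·e^(-2·u) is -(2·u^2 + 2·u + 1)·e^(-2·u)/4; evaluating from 0 to 3.1 gives 1/4 - 1321·e^(-31/5)/200, while the full integral is 1/4.
Taking the ratio yields P = 0.94638.

P ≈ 0.9464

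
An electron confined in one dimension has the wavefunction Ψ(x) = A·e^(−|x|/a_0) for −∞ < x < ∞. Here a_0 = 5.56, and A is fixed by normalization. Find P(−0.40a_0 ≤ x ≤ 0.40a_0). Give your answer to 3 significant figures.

P ≈ 0.551

P = ∫_{−0.40a_0}^{0.40a_0} |Ψ(x)|² dx.
The normalization integral ∫|Ψ|²dx over the whole domain equals a_0·A², and A² cancels in the ratio.
By symmetry take twice the x ≥ 0 contribution in numerator and denominator; the 2's cancel. In terms of u = x/a_0 (A² and the length scale cancel between numerator and denominator), P = [∫_{0}^{0.40} e^(-2·u) du] / [∫_{0}^{∞} e^(-2·u) du].
An antiderivative of e^(-2·u) is -e^(-2·u)/2; evaluating from 0 to 0.40 gives 1/2 - e^(-4/5)/2, while the full integral is 1/2.
Taking the ratio, P = 0.5507.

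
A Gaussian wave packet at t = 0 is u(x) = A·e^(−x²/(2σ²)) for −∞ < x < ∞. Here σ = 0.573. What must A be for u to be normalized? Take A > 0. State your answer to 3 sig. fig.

A ≈ 0.992

Normalization requires ∫|u|² dx = 1, integrated from −∞ to ∞.
Using the Gaussian integral ∫_{−∞}^{∞} e^(−αx²) dx = √(π/α), carrying out the integral gives A² · √(π)·σ.
With σ = 0.573: A² = 0.9846 and A = 0.9923.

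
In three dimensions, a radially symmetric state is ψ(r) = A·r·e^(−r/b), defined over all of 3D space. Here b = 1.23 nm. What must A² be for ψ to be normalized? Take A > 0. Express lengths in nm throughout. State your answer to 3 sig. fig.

Require ∫ |ψ|² 4πr² dr = 1 over the whole domain.
Recall ∫₀^∞ r^m e^(−r/β) dr = m!·β^(m+1), with ψ = A·r·e^(−r/b), the integral evaluates to A²·[3·π·b^5].
Hence A² = 1/[3·π·b^5].
With b = 1.23: A² = 0.03769 and A = 0.1941.

A^2 ≈ 0.0377 nm^(-5)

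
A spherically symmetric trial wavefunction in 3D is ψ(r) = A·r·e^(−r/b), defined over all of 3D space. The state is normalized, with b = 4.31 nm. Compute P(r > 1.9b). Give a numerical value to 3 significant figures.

P = ∫ |ψ|² 4πr² dr over r > 1.9b.
Normalization gives A² = 1/(3·π·b^5).
Let u = r/b; then A², 4π and the length scale all cancel, so P = ∫_{1.9}^{∞} u^4·e^(-2·u) du ÷ ∫_{0}^{∞} u^4·e^(-2·u) du.
An antiderivative of u^4·e^(-2·u) is -(u^4/2 + u^3 + 3·u^2/2 + 3·u/2 + 3/4)·e^(-2·u); evaluating from 1.9 to ∞ gives ≈ 0.50088, while the full integral is 3/4.
The region integral divided by the full integral gives P = 0.6678.

P ≈ 0.668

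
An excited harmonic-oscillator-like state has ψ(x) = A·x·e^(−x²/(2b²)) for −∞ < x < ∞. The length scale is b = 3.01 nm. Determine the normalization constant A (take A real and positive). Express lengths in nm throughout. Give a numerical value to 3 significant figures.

The normalization condition is ∫|ψ|² dx = 1 from −∞ to ∞.
With ∫_{−∞}^{∞} x^(2m) e^(−αx²) dx = (2m−1)!!·√π / (2^m α^(m+1/2)), ∫|ψ|² dx = A²·(√(π)·b^3/2).
Plugging in b = 3.01 yields A = 0.2034.

A ≈ 0.203 nm^(-3/2)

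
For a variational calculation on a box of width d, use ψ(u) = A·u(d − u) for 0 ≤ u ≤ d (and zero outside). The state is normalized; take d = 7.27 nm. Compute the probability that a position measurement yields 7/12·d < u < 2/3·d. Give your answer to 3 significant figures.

P ≈ 0.137

P = ∫_{7/12·d}^{2/3·d} |ψ(u)|² du.
With A² fixed by ∫|ψ|² = 1, i.e. A² = (d^5/30)^(−1), substitute and integrate.
Let t = u/d; then A² and the length scale cancel, so P = ∫_{7/12}^{2/3} t^2·(1 - t)^2 dt ÷ ∫_{0}^{1} t^2·(1 - t)^2 dt.
Using ∫ t^2·(1 - t)^2 dt = t^3·(6·t^2 - 15·t + 10)/30, the numerator is ≈ 0.0045581 and the denominator is 1/30.
This works out to P = 0.1367.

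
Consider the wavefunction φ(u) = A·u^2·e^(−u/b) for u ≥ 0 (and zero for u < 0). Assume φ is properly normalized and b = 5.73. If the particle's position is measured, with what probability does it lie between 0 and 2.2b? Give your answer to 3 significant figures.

P ≈ 0.449

P = ∫_{0}^{2.2b} |φ(u)|² du.
Since A² = 1/(3·b^5/4), this is the region integral divided by the full normalization integral.
Substituting t = u/b, A² and the length scale cancel in the ratio: P = ∫_{0}^{2.2} t^4·e^(-2·t) dt / ∫_{0}^{∞} t^4·e^(-2·t) dt.
Using ∫ t^4·e^(-2·t) dt = -(t^4/2 + t^3 + 3·t^2/2 + 3·t/2 + 3/4)·e^(-2·t), the numerator is ≈ 0.33661 and the denominator is 3/4.
Taking the ratio, P = 0.4488.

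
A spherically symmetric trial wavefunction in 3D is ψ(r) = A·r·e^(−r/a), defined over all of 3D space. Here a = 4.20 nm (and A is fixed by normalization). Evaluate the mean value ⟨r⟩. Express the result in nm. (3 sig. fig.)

By definition ⟨r⟩ = ∫ r |ψ(r)|² 4πr² dr.
Using ∫₀^∞ rⁿ e^(−αr) dr = n!/αⁿ⁺¹, since the A² factors cancel between numerator and denominator, ⟨r⟩ = 5·a/2.
Putting a = 4.20 gives 10.50.

⟨r⟩ ≈ 10.5 nm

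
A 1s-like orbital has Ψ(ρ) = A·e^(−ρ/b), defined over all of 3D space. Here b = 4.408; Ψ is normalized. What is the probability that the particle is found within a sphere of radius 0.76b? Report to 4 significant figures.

Integrate the radial probability density 4πρ²|Ψ|² over ρ ≤ 0.76b.
The full normalization integral is A²·[π·b^3] = 1, fixing A².
Substituting u = ρ/b, A², 4π and the length scale all cancel in the ratio: P = ∫_{0}^{0.76} u^2·e^(-2·u) du / ∫_{0}^{∞} u^2·e^(-2·u) du.
Using ∫ u^2·e^(-2·u) du = -(2·u^2 + 2·u + 1)·e^(-2·u)/4, the numerator is 1/4 - 2297·e^(-38/25)/2500 and the denominator is 1/4.
This evaluates to P = 0.19619.

P ≈ 0.1962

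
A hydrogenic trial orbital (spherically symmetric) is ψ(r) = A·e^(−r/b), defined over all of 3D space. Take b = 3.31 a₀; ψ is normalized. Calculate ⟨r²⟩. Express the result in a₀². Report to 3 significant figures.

By definition ⟨r²⟩ = ∫ r^2 |ψ(r)|² 4πr² dr.
Using ∫₀^∞ rⁿ e^(−αr) dr = n!/αⁿ⁺¹, the ratio of the moment integral to the normalization integral gives ⟨r²⟩ = 3·b^2.
With b = 3.31, ⟨r^2⟩ = 32.87.

⟨r^2⟩ ≈ 32.9 a₀^2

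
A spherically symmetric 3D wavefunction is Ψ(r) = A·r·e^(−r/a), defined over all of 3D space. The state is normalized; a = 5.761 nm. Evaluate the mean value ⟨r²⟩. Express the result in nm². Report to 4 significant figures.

⟨r^2⟩ ≈ 248.9 nm^2

By definition ⟨r²⟩ = ∫ r^2 |Ψ(r)|² 4πr² dr.
The ratio of the moment integral to the normalization integral gives ⟨r²⟩ = 15·a^2/2.
Putting a = 5.761 gives 248.92.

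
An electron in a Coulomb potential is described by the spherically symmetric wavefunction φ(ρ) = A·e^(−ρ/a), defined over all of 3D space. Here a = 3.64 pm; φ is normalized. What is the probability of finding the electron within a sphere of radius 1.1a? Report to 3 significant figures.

P ≈ 0.377

With dV = 4πρ²dρ, the probability is ∫|φ|² dV over ρ ≤ 1.1a.
A² is fixed by ∫₀^∞ 4πρ²|φ|² dρ = 1, i.e. A² = (π·a^3)^(−1).
In terms of u = ρ/a (A², 4π and the length scale all cancel between numerator and denominator), P = [∫_{0}^{1.1} u^2·e^(-2·u) du] / [∫_{0}^{∞} u^2·e^(-2·u) du].
Using ∫ u^2·e^(-2·u) du = -(2·u^2 + 2·u + 1)·e^(-2·u)/4, the numerator is 1/4 - 281·e^(-11/5)/200 and the denominator is 1/4.
The region integral divided by the full integral gives P = 0.3773.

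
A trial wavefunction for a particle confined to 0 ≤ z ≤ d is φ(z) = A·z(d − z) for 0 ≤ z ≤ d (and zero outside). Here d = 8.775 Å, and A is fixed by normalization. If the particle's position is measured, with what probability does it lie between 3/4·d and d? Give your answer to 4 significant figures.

P ≈ 0.1035

P = ∫_{3/4·d}^{d} |φ(z)|² dz.
Since A² = 1/(d^5/30), this is the region integral divided by the full normalization integral.
Substituting u = z/d, A² and the length scale cancel in the ratio: P = ∫_{3/4}^{1} u^2·(1 - u)^2 du / ∫_{0}^{1} u^2·(1 - u)^2 du.
An antiderivative of u^2·(1 - u)^2 is u^3·(6·u^2 - 15·u + 10)/30; evaluating from 3/4 to 1 gives ≈ 0.00345052, while the full integral is 1/30.
The result is P = 53/512.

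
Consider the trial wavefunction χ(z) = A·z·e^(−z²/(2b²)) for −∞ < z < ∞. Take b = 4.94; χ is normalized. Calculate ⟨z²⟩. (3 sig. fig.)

The expectation value is the |χ|²-weighted average of z^2: ∫ z^2|χ|² dz.
With ∫_{−∞}^{∞} z^(2m) e^(−αz²) dz = (2m−1)!!·√π / (2^m α^(m+1/2)), evaluating both integrals, ⟨z²⟩ = 3·b^2/2.
With b = 4.94, ⟨z^2⟩ = 36.61.

⟨z^2⟩ ≈ 36.6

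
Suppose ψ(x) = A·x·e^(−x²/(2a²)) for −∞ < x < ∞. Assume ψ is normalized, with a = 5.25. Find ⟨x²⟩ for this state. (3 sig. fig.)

⟨x²⟩ = ∫ x^2 |ψ|² dx over the full domain.
Evaluating both integrals, ⟨x²⟩ = 3·a^2/2.
Putting a = 5.25 gives 41.34.

⟨x^2⟩ ≈ 41.3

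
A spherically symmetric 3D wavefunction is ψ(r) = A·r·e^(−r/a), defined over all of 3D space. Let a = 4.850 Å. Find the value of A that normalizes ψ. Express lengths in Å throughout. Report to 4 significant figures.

The normalization condition is ∫|ψ|² 4πr² dr = 1 from 0 to ∞.
(Spherical symmetry: dV = 4πr² dr.)
Recall ∫₀^∞ r^m e^(−r/β) dr = m!·β^(m+1), with ψ = A·r·e^(−r/a), the integral evaluates to A²·[3·π·a^5].
Setting this equal to 1 gives A² = 1/(3·π·a^5).
Plugging in a = 4.850 yields A = 0.0062880.

A ≈ 0.006288 Å^(-5/2)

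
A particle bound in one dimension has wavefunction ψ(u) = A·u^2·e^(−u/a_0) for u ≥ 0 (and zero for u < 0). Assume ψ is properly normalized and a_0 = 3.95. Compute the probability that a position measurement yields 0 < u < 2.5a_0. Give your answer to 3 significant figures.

P ≈ 0.560

|ψ|² is the probability density, so P = ∫_{0}^{2.5a_0} |ψ|² du.
With A² fixed by ∫|ψ|² = 1, i.e. A² = (3·a_0^5/4)^(−1), substitute and integrate.
Let t = u/a_0; then A² and the length scale cancel, so P = ∫_{0}^{2.5} t^4·e^(-2·t) dt ÷ ∫_{0}^{∞} t^4·e^(-2·t) dt.
With ∫ t^4·e^(-2·t) dt = -(t^4/2 + t^3 + 3·t^2/2 + 3·t/2 + 3/4)·e^(-2·t) + C, the region integral is 3/4 - 1569·e^(-5)/32 and the full one is 3/4.
This works out to P = 0.5595.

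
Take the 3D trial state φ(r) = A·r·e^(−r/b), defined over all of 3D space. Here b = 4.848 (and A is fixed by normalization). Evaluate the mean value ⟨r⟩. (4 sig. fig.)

⟨r⟩ = ∫ r |φ|² 4πr² dr over the full domain.
Recall ∫₀^∞ r^m e^(−r/β) dr = m!·β^(m+1), since the A² factors cancel between numerator and denominator, ⟨r⟩ = 5·b/2.
With b = 4.848, ⟨r⟩ = 12.120.

⟨r⟩ ≈ 12.12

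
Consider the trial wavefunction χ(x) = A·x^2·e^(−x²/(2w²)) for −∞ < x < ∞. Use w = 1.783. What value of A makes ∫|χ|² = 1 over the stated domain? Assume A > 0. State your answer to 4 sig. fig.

A ≈ 0.2043

The normalization condition is ∫|χ|² dx = 1 from −∞ to ∞.
Using the Gaussian integral ∫_{−∞}^{∞} e^(−αx²) dx = √(π/α), carrying out the integral gives A² · 3·√(π)·w^5/4.
Setting this equal to 1 gives A² = 1/(3·√(π)·w^5/4).
Substituting w = 1.783 gives A² = 0.041745, so A = 0.20432.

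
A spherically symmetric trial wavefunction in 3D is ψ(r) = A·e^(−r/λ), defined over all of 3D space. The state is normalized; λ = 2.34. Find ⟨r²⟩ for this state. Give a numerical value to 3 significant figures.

⟨r^2⟩ ≈ 16.4

By definition ⟨r²⟩ = ∫ r^2 |ψ(r)|² 4πr² dr.
Since the A² factors cancel between numerator and denominator, ⟨r²⟩ = 3·λ^2.
Putting λ = 2.34 gives 16.43.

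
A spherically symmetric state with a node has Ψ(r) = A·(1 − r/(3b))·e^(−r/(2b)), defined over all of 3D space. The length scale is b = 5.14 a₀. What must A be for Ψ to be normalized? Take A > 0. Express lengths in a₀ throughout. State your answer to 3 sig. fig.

A ≈ 0.0296 a₀^(-3/2)

Normalization requires ∫|Ψ|² 4πr² dr = 1, integrated from 0 to ∞.
Using ∫₀^∞ rⁿ e^(−αr) dr = n!/αⁿ⁺¹, carrying out the integral gives A² · 8·π·b^3/3.
Hence A² = 1/[8·π·b^3/3].
Plugging in b = 5.14 yields A = 0.02965.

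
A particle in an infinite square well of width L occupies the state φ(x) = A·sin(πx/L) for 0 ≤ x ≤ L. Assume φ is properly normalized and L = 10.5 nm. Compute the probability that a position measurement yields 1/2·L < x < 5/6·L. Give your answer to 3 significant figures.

P = ∫_{1/2·L}^{5/6·L} |φ(x)|² dx.
With A² fixed by ∫|φ|² = 1, i.e. A² = (L/2)^(−1), substitute and integrate.
Let u = x/L; then A² and the length scale cancel, so P = ∫_{1/2}^{5/6} sin(π·u)^2 du ÷ ∫_{0}^{1} sin(π·u)^2 du.
Using ∫ sin(π·u)^2 du = u/2 - sin(2·π·u)/(4·π), the numerator is √(3)/(8·π) + 1/6 and the denominator is 1/2.
The result is P = (√(3)/4 + π/3)/π.

P ≈ 0.471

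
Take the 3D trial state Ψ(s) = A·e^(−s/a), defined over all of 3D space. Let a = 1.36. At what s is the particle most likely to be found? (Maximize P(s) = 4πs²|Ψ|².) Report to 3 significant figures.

The maximum of P(s) = 4πs²|Ψ|² occurs where its derivative vanishes.
Solving yields s = a.
With a = 1.36, the most probable radial distance is 1.360.

s ≈ 1.36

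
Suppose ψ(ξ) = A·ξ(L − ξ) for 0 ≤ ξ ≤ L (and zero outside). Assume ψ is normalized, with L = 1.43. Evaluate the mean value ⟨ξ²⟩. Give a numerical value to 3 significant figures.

⟨ξ^2⟩ ≈ 0.584

By definition ⟨ξ²⟩ = ∫ ξ^2 |ψ(ξ)|² dξ.
Evaluating both integrals, ⟨ξ²⟩ = 2·L^2/7.
Putting L = 1.43 gives 0.5843.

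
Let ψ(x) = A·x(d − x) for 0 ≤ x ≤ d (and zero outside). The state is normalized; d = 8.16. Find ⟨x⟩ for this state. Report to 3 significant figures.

⟨x⟩ ≈ 4.08

By definition ⟨x⟩ = ∫ x |ψ(x)|² dx.
Evaluating both integrals, ⟨x⟩ = d/2.
Putting d = 8.16 gives 4.080.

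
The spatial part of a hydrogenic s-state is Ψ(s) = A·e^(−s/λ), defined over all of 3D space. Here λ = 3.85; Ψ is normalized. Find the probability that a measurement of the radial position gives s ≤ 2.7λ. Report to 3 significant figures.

P = ∫ |Ψ|² 4πs² ds over s ≤ 2.7λ.
A² is fixed by ∫₀^∞ 4πs²|Ψ|² ds = 1, i.e. A² = (π·λ^3)^(−1).
Substituting u = s/λ, A², 4π and the length scale all cancel in the ratio: P = ∫_{0}^{2.7} u^2·e^(-2·u) du / ∫_{0}^{∞} u^2·e^(-2·u) du.
With ∫ u^2·e^(-2·u) du = -(2·u^2 + 2·u + 1)·e^(-2·u)/4 + C, the region integral is 1/4 - 1049·e^(-27/5)/200 and the full one is 1/4.
Taking the ratio yields P = 0.9052.

P ≈ 0.905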